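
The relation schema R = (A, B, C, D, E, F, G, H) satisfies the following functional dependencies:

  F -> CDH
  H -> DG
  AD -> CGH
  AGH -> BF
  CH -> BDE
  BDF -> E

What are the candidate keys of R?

Attribute A never appears on the right-hand side of any dependency, so A must belong to every candidate key.
{A}⁺ = {A}, which is not all of the schema, so we must add further attributes.
{A, D}⁺: AD→CGH adds C, G, H; AGH→BF adds B, F; CH→BDE adds E → {A, B, C, D, E, F, G, H}. Minimal: {D}⁺ = {D}; {A}⁺ = {A} — none reach the full schema.
{A, F}⁺: F→CDH adds C, D, H; H→DG adds G; AGH→BF adds B; CH→BDE adds E → {A, B, C, D, E, F, G, H}. Minimal: {F}⁺ = {B, C, D, E, F, G, H}; {A}⁺ = {A} — none reach the full schema.
{A, H}⁺: H→DG adds D, G; AD→CGH adds C; AGH→BF adds B, F; CH→BDE adds E → {A, B, C, D, E, F, G, H}. Minimal: {H}⁺ = {D, G, H}; {A}⁺ = {A} — none reach the full schema.

{A, D}; {A, F}; {A, H}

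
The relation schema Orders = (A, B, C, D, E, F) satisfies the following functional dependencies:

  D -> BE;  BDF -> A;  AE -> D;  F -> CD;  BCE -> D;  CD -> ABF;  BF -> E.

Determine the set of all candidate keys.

{F}⁺: F→CD adds C, D; CD→ABF adds A, B; BF→E adds E → {A, B, C, D, E, F}.
{C, D}⁺: D→BE adds B, E; CD→ABF adds A, F → {A, B, C, D, E, F}.
{A, C, E}⁺: AE→D adds D; CD→ABF adds B, F → {A, B, C, D, E, F}.
{B, C, E}⁺: BCE→D adds D; CD→ABF adds A, F → {A, B, C, D, E, F}.
Any other superkey contains one of these as a subset, so there are no further candidate keys.

(F); (C, D); (A, C, E); (B, C, E)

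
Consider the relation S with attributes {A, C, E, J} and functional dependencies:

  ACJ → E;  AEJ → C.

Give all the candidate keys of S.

Attributes A, J never appear on any right-hand side, so every candidate key must contain {A, J}.
{A, J}⁺ = {A, J}, which is not all of the schema, so we must add further attributes.
{A, C, J}⁺: ACJ→E adds E → {A, C, E, J}. Minimal: {C, J}⁺ = {C, J}; {A, J}⁺ = {A, J}; {A, C}⁺ = {A, C} — none reach the full schema.
{A, E, J}⁺: AEJ→C adds C → {A, C, E, J}. Minimal: {E, J}⁺ = {E, J}; {A, J}⁺ = {A, J}; {A, E}⁺ = {A, E} — none reach the full schema.

{A, C, J}, {A, E, J}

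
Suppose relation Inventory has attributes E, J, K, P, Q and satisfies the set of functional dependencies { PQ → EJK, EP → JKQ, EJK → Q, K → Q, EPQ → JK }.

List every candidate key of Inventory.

{E, P}, {K, P}, {P, Q}

Attribute P never appears on the right-hand side of any dependency, so P must belong to every candidate key.
{P}⁺ = {P}, which is not all of the schema, so we must add further attributes.
{E, P}⁺: EP→JKQ adds J, K, Q → {E, J, K, P, Q}. Minimal: {P}⁺ = {P}; {E}⁺ = {E} — none reach the full schema.
{K, P}⁺: K→Q adds Q; PQ→EJK adds E, J → {E, J, K, P, Q}. Minimal: {P}⁺ = {P}; {K}⁺ = {K, Q} — none reach the full schema.
{P, Q}⁺: PQ→EJK adds E, J, K → {E, J, K, P, Q}. Minimal: {Q}⁺ = {Q}; {P}⁺ = {P} — none reach the full schema.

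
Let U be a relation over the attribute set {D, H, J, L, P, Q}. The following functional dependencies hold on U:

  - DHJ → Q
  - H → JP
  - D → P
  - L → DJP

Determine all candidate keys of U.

Attributes H, L never appear on any right-hand side, so every candidate key must contain {H, L}.
{H, L}⁺ = {D, H, J, L, P, Q}, which is all of the schema, so {H, L} is the only candidate key.

(H, L)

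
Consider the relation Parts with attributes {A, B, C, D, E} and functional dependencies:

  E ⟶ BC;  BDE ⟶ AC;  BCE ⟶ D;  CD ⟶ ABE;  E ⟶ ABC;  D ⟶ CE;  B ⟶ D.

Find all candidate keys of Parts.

(B); (D); (E)

{B}⁺: B→D adds D; D→CE adds C, E; BDE→AC adds A → {A, B, C, D, E}.
{D}⁺: D→CE adds C, E; E→BC adds B; BDE→AC adds A → {A, B, C, D, E}.
{E}⁺: E→BC adds B, C; BCE→D adds D; CD→ABE adds A → {A, B, C, D, E}.
Any other superkey contains one of these as a subset, so there are no further candidate keys.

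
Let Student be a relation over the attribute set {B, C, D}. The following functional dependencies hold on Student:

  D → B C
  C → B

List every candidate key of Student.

D

{D}⁺: D→BC adds B, C → {B, C, D}.
No other minimal superkey exists.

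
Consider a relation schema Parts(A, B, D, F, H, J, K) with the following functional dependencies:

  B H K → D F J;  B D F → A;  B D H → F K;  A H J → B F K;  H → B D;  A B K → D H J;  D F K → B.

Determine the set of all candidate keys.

H, ABK, DFK

{H}⁺: H→BD adds B, D; BDH→FK adds F, K; BHK→DFJ adds J; BDF→A adds A → {A, B, D, F, H, J, K}.
{A, B, K}⁺: ABK→DHJ adds D, H, J; BHK→DFJ adds F → {A, B, D, F, H, J, K}. Minimal: {B, K}⁺ = {B, K}; {A, K}⁺ = {A, K}; {A, B}⁺ = {A, B} — none reach the full schema.
{D, F, K}⁺: DFK→B adds B; BDF→A adds A; ABK→DHJ adds H, J → {A, B, D, F, H, J, K}. Minimal: {F, K}⁺ = {F, K}; {D, K}⁺ = {D, K}; {D, F}⁺ = {D, F} — none reach the full schema.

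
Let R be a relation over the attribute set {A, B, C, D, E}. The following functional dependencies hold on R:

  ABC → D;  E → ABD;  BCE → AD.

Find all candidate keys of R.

{C, E}

{C, E}⁺: E→ABD adds A, B, D → {A, B, C, D, E}. Minimal: {E}⁺ = {A, B, D, E}; {C}⁺ = {C} — none reach the full schema.
No other minimal superkey exists.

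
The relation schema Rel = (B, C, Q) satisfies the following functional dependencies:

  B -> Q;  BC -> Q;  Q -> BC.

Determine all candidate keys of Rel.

(B), (Q)

{B}⁺: B→Q adds Q; Q→BC adds C → {B, C, Q}.
{Q}⁺: Q→BC adds B, C → {B, C, Q}.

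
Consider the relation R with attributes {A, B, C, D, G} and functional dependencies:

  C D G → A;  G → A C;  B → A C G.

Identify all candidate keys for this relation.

{B, D}

{B, D}⁺: B→ACG adds A, C, G → {A, B, C, D, G}.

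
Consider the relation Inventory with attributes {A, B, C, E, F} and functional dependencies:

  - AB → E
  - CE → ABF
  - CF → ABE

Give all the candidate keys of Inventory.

{C, E}; {C, F}; {A, B, C}

{C, E}⁺: CE→ABF adds A, B, F → {A, B, C, E, F}. Minimal: {E}⁺ = {E}; {C}⁺ = {C} — none reach the full schema.
{C, F}⁺: CF→ABE adds A, B, E → {A, B, C, E, F}. Minimal: {F}⁺ = {F}; {C}⁺ = {C} — none reach the full schema.
{A, B, C}⁺: AB→E adds E; CE→ABF adds F → {A, B, C, E, F}. Minimal: {B, C}⁺ = {B, C}; {A, C}⁺ = {A, C}; {A, B}⁺ = {A, B, E} — none reach the full schema.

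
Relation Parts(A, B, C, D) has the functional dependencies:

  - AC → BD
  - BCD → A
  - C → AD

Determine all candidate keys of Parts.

{C}

Attribute C never appears on the right-hand side of any dependency, so C must belong to every candidate key.
{C}⁺ = {A, B, C, D}, which is all of the schema, so {C} is the only candidate key.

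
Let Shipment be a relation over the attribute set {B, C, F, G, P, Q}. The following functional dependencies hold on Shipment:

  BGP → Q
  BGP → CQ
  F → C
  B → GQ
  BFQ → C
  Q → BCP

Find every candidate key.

{B, F}⁺: F→C adds C; B→GQ adds G, Q; Q→BCP adds P → {B, C, F, G, P, Q}. Minimal: {F}⁺ = {C, F}; {B}⁺ = {B, C, G, P, Q} — none reach the full schema.
{F, Q}⁺: F→C adds C; Q→BCP adds B, P; B→GQ adds G → {B, C, F, G, P, Q}. Minimal: {Q}⁺ = {B, C, G, P, Q}; {F}⁺ = {C, F} — none reach the full schema.
Any other superkey contains one of these as a subset, so there are no further candidate keys.

{B, F}; {F, Q}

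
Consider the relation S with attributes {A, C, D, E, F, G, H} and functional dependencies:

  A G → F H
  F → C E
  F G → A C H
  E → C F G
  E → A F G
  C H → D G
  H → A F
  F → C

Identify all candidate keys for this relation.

{E}; {F}; {H}; {A, G}

{E}⁺: E→CFG adds C, F, G; E→AFG adds A; AG→FH adds H; CH→DG adds D → {A, C, D, E, F, G, H}.
{F}⁺: F→CE adds C, E; E→CFG adds G; E→AFG adds A; AG→FH adds H; CH→DG adds D → {A, C, D, E, F, G, H}.
{H}⁺: H→AF adds A, F; F→C adds C; F→CE adds E; E→CFG adds G; CH→DG adds D → {A, C, D, E, F, G, H}.
{A, G}⁺: AG→FH adds F, H; F→CE adds C, E; CH→DG adds D → {A, C, D, E, F, G, H}. Minimal: {G}⁺ = {G}; {A}⁺ = {A} — none reach the full schema.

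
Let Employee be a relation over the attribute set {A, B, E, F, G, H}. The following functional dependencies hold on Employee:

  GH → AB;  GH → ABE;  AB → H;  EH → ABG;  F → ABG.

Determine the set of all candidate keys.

Attribute F never appears on the right-hand side of any dependency, so F must belong to every candidate key.
{F}⁺ = {A, B, E, F, G, H}, which is all of the schema, so {F} is the only candidate key.

{F}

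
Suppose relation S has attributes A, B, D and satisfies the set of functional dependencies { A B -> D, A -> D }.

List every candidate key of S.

{A, B}

Attributes A, B never appear on any right-hand side, so every candidate key must contain {A, B}.
{A, B}⁺ = {A, B, D}, which is all of the schema, so {A, B} is the only candidate key.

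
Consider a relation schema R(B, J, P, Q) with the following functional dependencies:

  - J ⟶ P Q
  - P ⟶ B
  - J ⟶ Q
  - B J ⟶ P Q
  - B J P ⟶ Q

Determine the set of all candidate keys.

(J)

Attribute J never appears on the right-hand side of any dependency, so J must belong to every candidate key.
{J}⁺ = {B, J, P, Q}, which is all of the schema, so {J} is the only candidate key.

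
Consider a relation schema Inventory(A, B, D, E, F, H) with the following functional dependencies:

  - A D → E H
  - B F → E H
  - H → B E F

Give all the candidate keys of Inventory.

Attributes A, D never appear on any right-hand side, so every candidate key must contain {A, D}.
{A, D}⁺ = {A, B, D, E, F, H}, which is all of the schema, so {A, D} is the only candidate key.

{A, D}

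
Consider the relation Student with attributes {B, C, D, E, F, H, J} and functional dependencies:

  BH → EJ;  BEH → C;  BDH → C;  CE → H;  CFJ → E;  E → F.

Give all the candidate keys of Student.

{B, D, H}; {B, C, D, E}; {B, C, D, F, J}

{B, D, H}⁺: BH→EJ adds E, J; BEH→C adds C; E→F adds F → {B, C, D, E, F, H, J}.
{B, C, D, E}⁺: CE→H adds H; E→F adds F; BH→EJ adds J → {B, C, D, E, F, H, J}.
{B, C, D, F, J}⁺: CFJ→E adds E; CE→H adds H → {B, C, D, E, F, H, J}.
Any other superkey contains one of these as a subset, so there are no further candidate keys.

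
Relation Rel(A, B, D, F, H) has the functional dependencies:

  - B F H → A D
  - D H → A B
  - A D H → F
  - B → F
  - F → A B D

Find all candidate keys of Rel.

{B, H}, {D, H}, {F, H}

Attribute H never appears on the right-hand side of any dependency, so H must belong to every candidate key.
{H}⁺ = {H}, which is not all of the schema, so we must add further attributes.
{B, H}⁺: B→F adds F; F→ABD adds A, D → {A, B, D, F, H}. Minimal: {H}⁺ = {H}; {B}⁺ = {A, B, D, F} — none reach the full schema.
{D, H}⁺: DH→AB adds A, B; ADH→F adds F → {A, B, D, F, H}. Minimal: {H}⁺ = {H}; {D}⁺ = {D} — none reach the full schema.
{F, H}⁺: F→ABD adds A, B, D → {A, B, D, F, H}. Minimal: {H}⁺ = {H}; {F}⁺ = {A, B, D, F} — none reach the full schema.
Any other superkey contains one of these as a subset, so there are no further candidate keys.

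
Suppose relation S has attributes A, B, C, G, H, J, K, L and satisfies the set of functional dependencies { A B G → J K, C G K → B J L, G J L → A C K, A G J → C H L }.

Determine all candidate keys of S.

Attribute G never appears on the right-hand side of any dependency, so G must belong to every candidate key.
{G}⁺ = {G}, which is not all of the schema, so we must add further attributes.
{A, B, G}⁺: ABG→JK adds J, K; AGJ→CHL adds C, H, L → {A, B, C, G, H, J, K, L}. Minimal: {B, G}⁺ = {B, G}; {A, G}⁺ = {A, G}; {A, B}⁺ = {A, B} — none reach the full schema.
{A, G, J}⁺: AGJ→CHL adds C, H, L; GJL→ACK adds K; CGK→BJL adds B → {A, B, C, G, H, J, K, L}. Minimal: {G, J}⁺ = {G, J}; {A, J}⁺ = {A, J}; {A, G}⁺ = {A, G} — none reach the full schema.
{C, G, K}⁺: CGK→BJL adds B, J, L; GJL→ACK adds A; AGJ→CHL adds H → {A, B, C, G, H, J, K, L}. Minimal: {G, K}⁺ = {G, K}; {C, K}⁺ = {C, K}; {C, G}⁺ = {C, G} — none reach the full schema.
{G, J, L}⁺: GJL→ACK adds A, C, K; AGJ→CHL adds H; CGK→BJL adds B → {A, B, C, G, H, J, K, L}. Minimal: {J, L}⁺ = {J, L}; {G, L}⁺ = {G, L}; {G, J}⁺ = {G, J} — none reach the full schema.

{A, B, G}, {A, G, J}, {C, G, K}, {G, J, L}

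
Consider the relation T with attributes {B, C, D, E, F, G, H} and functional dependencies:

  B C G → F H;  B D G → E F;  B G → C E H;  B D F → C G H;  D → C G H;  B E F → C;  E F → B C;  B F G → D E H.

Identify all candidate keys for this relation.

(B, D), (B, G), (D, E, F), (E, F, G)

{B, D}⁺: D→CGH adds C, G, H; BCG→FH adds F; BDG→EF adds E → {B, C, D, E, F, G, H}.
{B, G}⁺: BG→CEH adds C, E, H; BCG→FH adds F; BFG→DEH adds D → {B, C, D, E, F, G, H}.
{D, E, F}⁺: D→CGH adds C, G, H; EF→BC adds B → {B, C, D, E, F, G, H}.
{E, F, G}⁺: EF→BC adds B, C; BFG→DEH adds D, H → {B, C, D, E, F, G, H}.
Any other superkey contains one of these as a subset, so there are no further candidate keys.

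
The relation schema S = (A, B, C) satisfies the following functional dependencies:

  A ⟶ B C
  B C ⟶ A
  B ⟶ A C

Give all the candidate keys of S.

{A}⁺: A→BC adds B, C → {A, B, C}.
{B}⁺: B→AC adds A, C → {A, B, C}.

A; B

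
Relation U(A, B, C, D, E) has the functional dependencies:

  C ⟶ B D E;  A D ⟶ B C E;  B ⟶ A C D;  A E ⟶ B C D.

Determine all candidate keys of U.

{B}; {C}; {A, D}; {A, E}

{B}⁺: B→ACD adds A, C, D; C→BDE adds E → {A, B, C, D, E}.
{C}⁺: C→BDE adds B, D, E; B→ACD adds A → {A, B, C, D, E}.
{A, D}⁺: AD→BCE adds B, C, E → {A, B, C, D, E}. Minimal: {D}⁺ = {D}; {A}⁺ = {A} — none reach the full schema.
{A, E}⁺: AE→BCD adds B, C, D → {A, B, C, D, E}. Minimal: {E}⁺ = {E}; {A}⁺ = {A} — none reach the full schema.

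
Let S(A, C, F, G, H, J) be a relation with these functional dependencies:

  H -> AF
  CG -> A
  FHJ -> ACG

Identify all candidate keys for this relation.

Attributes H, J never appear on any right-hand side, so every candidate key must contain {H, J}.
{H, J}⁺ = {A, C, F, G, H, J}, which is all of the schema, so {H, J} is the only candidate key.

{H, J}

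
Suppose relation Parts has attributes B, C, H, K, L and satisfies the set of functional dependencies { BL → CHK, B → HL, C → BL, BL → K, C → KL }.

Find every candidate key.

{B}⁺: B→HL adds H, L; BL→K adds K; BL→CHK adds C → {B, C, H, K, L}.
{C}⁺: C→BL adds B, L; BL→K adds K; BL→CHK adds H → {B, C, H, K, L}.
Any other superkey contains one of these as a subset, so there are no further candidate keys.

B; C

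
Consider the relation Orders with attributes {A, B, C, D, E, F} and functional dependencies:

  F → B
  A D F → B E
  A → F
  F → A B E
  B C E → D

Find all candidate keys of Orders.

Attribute C never appears on the right-hand side of any dependency, so C must belong to every candidate key.
{C}⁺ = {C}, which is not all of the schema, so we must add further attributes.
{A, C}⁺: A→F adds F; F→ABE adds B, E; BCE→D adds D → {A, B, C, D, E, F}. Minimal: {C}⁺ = {C}; {A}⁺ = {A, B, E, F} — none reach the full schema.
{C, F}⁺: F→B adds B; F→ABE adds A, E; BCE→D adds D → {A, B, C, D, E, F}. Minimal: {F}⁺ = {A, B, E, F}; {C}⁺ = {C} — none reach the full schema.

{A, C}, {C, F}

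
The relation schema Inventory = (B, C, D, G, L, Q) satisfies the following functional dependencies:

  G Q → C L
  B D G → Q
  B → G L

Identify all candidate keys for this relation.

Attributes B, D never appear on any right-hand side, so every candidate key must contain {B, D}.
{B, D}⁺ = {B, C, D, G, L, Q}, which is all of the schema, so {B, D} is the only candidate key.

BD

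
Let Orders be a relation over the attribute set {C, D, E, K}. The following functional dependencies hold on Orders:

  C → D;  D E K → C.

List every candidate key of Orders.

{C, E, K}, {D, E, K}

Attributes E, K never appear on any right-hand side, so every candidate key must contain {E, K}.
{E, K}⁺ = {E, K}, which is not all of the schema, so we must add further attributes.
{C, E, K}⁺: C→D adds D → {C, D, E, K}.
{D, E, K}⁺: DEK→C adds C → {C, D, E, K}.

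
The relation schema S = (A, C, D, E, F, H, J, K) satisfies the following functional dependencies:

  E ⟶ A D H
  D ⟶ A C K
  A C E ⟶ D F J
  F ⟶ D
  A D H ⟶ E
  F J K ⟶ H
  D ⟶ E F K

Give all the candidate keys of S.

{D}, {E}, {F}

{D}⁺: D→ACK adds A, C, K; D→EFK adds E, F; E→ADH adds H; ACE→DFJ adds J → {A, C, D, E, F, H, J, K}.
{E}⁺: E→ADH adds A, D, H; D→ACK adds C, K; ACE→DFJ adds F, J → {A, C, D, E, F, H, J, K}.
{F}⁺: F→D adds D; D→EFK adds E, K; E→ADH adds A, H; D→ACK adds C; ACE→DFJ adds J → {A, C, D, E, F, H, J, K}.
Any other superkey contains one of these as a subset, so there are no further candidate keys.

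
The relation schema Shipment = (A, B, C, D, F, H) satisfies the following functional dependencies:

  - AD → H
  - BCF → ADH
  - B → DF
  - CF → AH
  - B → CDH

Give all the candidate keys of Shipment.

(B)

Attribute B never appears on the right-hand side of any dependency, so B must belong to every candidate key.
{B}⁺ = {A, B, C, D, F, H}, which is all of the schema, so {B} is the only candidate key.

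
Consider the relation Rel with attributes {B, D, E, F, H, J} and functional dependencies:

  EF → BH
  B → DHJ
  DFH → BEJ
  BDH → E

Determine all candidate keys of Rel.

Attribute F never appears on the right-hand side of any dependency, so F must belong to every candidate key.
{F}⁺ = {F}, which is not all of the schema, so we must add further attributes.
{B, F}⁺: B→DHJ adds D, H, J; DFH→BEJ adds E → {B, D, E, F, H, J}.
{E, F}⁺: EF→BH adds B, H; B→DHJ adds D, J → {B, D, E, F, H, J}.
{D, F, H}⁺: DFH→BEJ adds B, E, J → {B, D, E, F, H, J}.

(B, F), (E, F), (D, F, H)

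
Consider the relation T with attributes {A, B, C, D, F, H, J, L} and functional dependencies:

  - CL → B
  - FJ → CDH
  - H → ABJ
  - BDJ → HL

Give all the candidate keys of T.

FH, FJ

Attribute F never appears on the right-hand side of any dependency, so F must belong to every candidate key.
{F}⁺ = {F}, which is not all of the schema, so we must add further attributes.
{F, H}⁺: H→ABJ adds A, B, J; FJ→CDH adds C, D; BDJ→HL adds L → {A, B, C, D, F, H, J, L}.
{F, J}⁺: FJ→CDH adds C, D, H; H→ABJ adds A, B; BDJ→HL adds L → {A, B, C, D, F, H, J, L}.
Any other superkey contains one of these as a subset, so there are no further candidate keys.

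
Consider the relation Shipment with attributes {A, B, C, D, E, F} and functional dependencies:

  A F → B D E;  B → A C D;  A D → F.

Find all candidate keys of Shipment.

{B}⁺: B→ACD adds A, C, D; AD→F adds F; AF→BDE adds E → {A, B, C, D, E, F}.
{A, D}⁺: AD→F adds F; AF→BDE adds B, E; B→ACD adds C → {A, B, C, D, E, F}.
{A, F}⁺: AF→BDE adds B, D, E; B→ACD adds C → {A, B, C, D, E, F}.
Any other superkey contains one of these as a subset, so there are no further candidate keys.

(B), (A, D), (A, F)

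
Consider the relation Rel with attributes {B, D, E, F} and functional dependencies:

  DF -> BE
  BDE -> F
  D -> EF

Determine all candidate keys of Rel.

(D)

Attribute D never appears on the right-hand side of any dependency, so D must belong to every candidate key.
{D}⁺ = {B, D, E, F}, which is all of the schema, so {D} is the only candidate key.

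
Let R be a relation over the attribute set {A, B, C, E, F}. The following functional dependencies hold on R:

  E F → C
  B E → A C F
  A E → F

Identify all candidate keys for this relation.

Attributes B, E never appear on any right-hand side, so every candidate key must contain {B, E}.
{B, E}⁺ = {A, B, C, E, F}, which is all of the schema, so {B, E} is the only candidate key.

{B, E}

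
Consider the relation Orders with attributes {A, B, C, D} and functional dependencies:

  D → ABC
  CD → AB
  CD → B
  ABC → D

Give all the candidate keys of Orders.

{D}⁺: D→ABC adds A, B, C → {A, B, C, D}.
{A, B, C}⁺: ABC→D adds D → {A, B, C, D}. Minimal: {B, C}⁺ = {B, C}; {A, C}⁺ = {A, C}; {A, B}⁺ = {A, B} — none reach the full schema.
Any other superkey contains one of these as a subset, so there are no further candidate keys.

(D), (A, B, C)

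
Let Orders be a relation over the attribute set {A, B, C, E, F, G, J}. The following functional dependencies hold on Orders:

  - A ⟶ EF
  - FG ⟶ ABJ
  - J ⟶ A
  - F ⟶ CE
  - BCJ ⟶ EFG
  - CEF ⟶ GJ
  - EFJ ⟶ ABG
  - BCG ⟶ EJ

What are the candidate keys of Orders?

{A}⁺: A→EF adds E, F; F→CE adds C; CEF→GJ adds G, J; EFJ→ABG adds B → {A, B, C, E, F, G, J}.
{F}⁺: F→CE adds C, E; CEF→GJ adds G, J; EFJ→ABG adds A, B → {A, B, C, E, F, G, J}.
{J}⁺: J→A adds A; A→EF adds E, F; F→CE adds C; CEF→GJ adds G; EFJ→ABG adds B → {A, B, C, E, F, G, J}.
{B, C, G}⁺: BCG→EJ adds E, J; J→A adds A; BCJ→EFG adds F → {A, B, C, E, F, G, J}.

(A); (F); (J); (B, C, G)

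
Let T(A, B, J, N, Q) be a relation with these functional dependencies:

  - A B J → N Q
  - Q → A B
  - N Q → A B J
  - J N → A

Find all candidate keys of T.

(J, Q), (N, Q), (A, B, J), (B, J, N)

{J, Q}⁺: Q→AB adds A, B; ABJ→NQ adds N → {A, B, J, N, Q}. Minimal: {Q}⁺ = {A, B, Q}; {J}⁺ = {J} — none reach the full schema.
{N, Q}⁺: Q→AB adds A, B; NQ→ABJ adds J → {A, B, J, N, Q}. Minimal: {Q}⁺ = {A, B, Q}; {N}⁺ = {N} — none reach the full schema.
{A, B, J}⁺: ABJ→NQ adds N, Q → {A, B, J, N, Q}. Minimal: {B, J}⁺ = {B, J}; {A, J}⁺ = {A, J}; {A, B}⁺ = {A, B} — none reach the full schema.
{B, J, N}⁺: JN→A adds A; ABJ→NQ adds Q → {A, B, J, N, Q}. Minimal: {J, N}⁺ = {A, J, N}; {B, N}⁺ = {B, N}; {B, J}⁺ = {B, J} — none reach the full schema.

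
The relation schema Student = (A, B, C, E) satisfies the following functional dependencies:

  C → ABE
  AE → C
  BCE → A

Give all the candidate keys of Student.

C; AE

{C}⁺: C→ABE adds A, B, E → {A, B, C, E}.
{A, E}⁺: AE→C adds C; C→ABE adds B → {A, B, C, E}.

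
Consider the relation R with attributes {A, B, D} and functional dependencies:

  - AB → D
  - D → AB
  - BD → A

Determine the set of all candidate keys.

D; AB

{D}⁺: D→AB adds A, B → {A, B, D}.
{A, B}⁺: AB→D adds D → {A, B, D}. Minimal: {B}⁺ = {B}; {A}⁺ = {A} — none reach the full schema.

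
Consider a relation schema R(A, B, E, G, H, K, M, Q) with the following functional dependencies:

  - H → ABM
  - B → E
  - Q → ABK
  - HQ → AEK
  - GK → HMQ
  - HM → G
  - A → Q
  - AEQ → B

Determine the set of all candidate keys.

{H}, {A, G}, {G, K}, {G, Q}

{H}⁺: H→ABM adds A, B, M; B→E adds E; HM→G adds G; A→Q adds Q; Q→ABK adds K → {A, B, E, G, H, K, M, Q}.
{A, G}⁺: A→Q adds Q; Q→ABK adds B, K; GK→HMQ adds H, M; B→E adds E → {A, B, E, G, H, K, M, Q}. Minimal: {G}⁺ = {G}; {A}⁺ = {A, B, E, K, Q} — none reach the full schema.
{G, K}⁺: GK→HMQ adds H, M, Q; H→ABM adds A, B; B→E adds E → {A, B, E, G, H, K, M, Q}. Minimal: {K}⁺ = {K}; {G}⁺ = {G} — none reach the full schema.
{G, Q}⁺: Q→ABK adds A, B, K; GK→HMQ adds H, M; B→E adds E → {A, B, E, G, H, K, M, Q}. Minimal: {Q}⁺ = {A, B, E, K, Q}; {G}⁺ = {G} — none reach the full schema.
Any other superkey contains one of these as a subset, so there are no further candidate keys.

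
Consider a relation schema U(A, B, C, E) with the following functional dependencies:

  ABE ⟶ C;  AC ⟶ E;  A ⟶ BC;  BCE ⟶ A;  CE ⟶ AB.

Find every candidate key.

{A}, {C, E}

{A}⁺: A→BC adds B, C; AC→E adds E → {A, B, C, E}.
{C, E}⁺: CE→AB adds A, B → {A, B, C, E}. Minimal: {E}⁺ = {E}; {C}⁺ = {C} — none reach the full schema.
Any other superkey contains one of these as a subset, so there are no further candidate keys.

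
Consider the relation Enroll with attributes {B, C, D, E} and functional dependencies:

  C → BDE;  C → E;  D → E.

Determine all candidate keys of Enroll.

Attribute C never appears on the right-hand side of any dependency, so C must belong to every candidate key.
{C}⁺ = {B, C, D, E}, which is all of the schema, so {C} is the only candidate key.

C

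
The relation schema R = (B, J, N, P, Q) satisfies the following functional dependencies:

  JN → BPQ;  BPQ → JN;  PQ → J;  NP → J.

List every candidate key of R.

{J, N}⁺: JN→BPQ adds B, P, Q → {B, J, N, P, Q}. Minimal: {N}⁺ = {N}; {J}⁺ = {J} — none reach the full schema.
{N, P}⁺: NP→J adds J; JN→BPQ adds B, Q → {B, J, N, P, Q}. Minimal: {P}⁺ = {P}; {N}⁺ = {N} — none reach the full schema.
{B, P, Q}⁺: BPQ→JN adds J, N → {B, J, N, P, Q}. Minimal: {P, Q}⁺ = {J, P, Q}; {B, Q}⁺ = {B, Q}; {B, P}⁺ = {B, P} — none reach the full schema.

{J, N}, {N, P}, {B, P, Q}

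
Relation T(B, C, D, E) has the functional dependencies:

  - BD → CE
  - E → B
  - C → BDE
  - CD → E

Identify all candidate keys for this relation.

{C}, {B, D}, {D, E}

{C}⁺: C→BDE adds B, D, E → {B, C, D, E}.
{B, D}⁺: BD→CE adds C, E → {B, C, D, E}. Minimal: {D}⁺ = {D}; {B}⁺ = {B} — none reach the full schema.
{D, E}⁺: E→B adds B; BD→CE adds C → {B, C, D, E}. Minimal: {E}⁺ = {B, E}; {D}⁺ = {D} — none reach the full schema.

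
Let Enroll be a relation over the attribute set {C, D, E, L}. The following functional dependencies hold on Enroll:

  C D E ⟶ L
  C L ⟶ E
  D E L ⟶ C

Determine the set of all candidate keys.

(C, D, E), (C, D, L), (D, E, L)

Attribute D never appears on the right-hand side of any dependency, so D must belong to every candidate key.
{D}⁺ = {D}, which is not all of the schema, so we must add further attributes.
{C, D, E}⁺: CDE→L adds L → {C, D, E, L}.
{C, D, L}⁺: CL→E adds E → {C, D, E, L}.
{D, E, L}⁺: DEL→C adds C → {C, D, E, L}.
Any other superkey contains one of these as a subset, so there are no further candidate keys.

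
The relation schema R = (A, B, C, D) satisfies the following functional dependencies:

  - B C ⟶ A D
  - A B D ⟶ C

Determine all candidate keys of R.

BC, ABD

{B, C}⁺: BC→AD adds A, D → {A, B, C, D}. Minimal: {C}⁺ = {C}; {B}⁺ = {B} — none reach the full schema.
{A, B, D}⁺: ABD→C adds C → {A, B, C, D}. Minimal: {B, D}⁺ = {B, D}; {A, D}⁺ = {A, D}; {A, B}⁺ = {A, B} — none reach the full schema.
Any other superkey contains one of these as a subset, so there are no further candidate keys.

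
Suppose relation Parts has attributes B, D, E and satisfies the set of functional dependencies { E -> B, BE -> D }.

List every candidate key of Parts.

{E}⁺: E→B adds B; BE→D adds D → {B, D, E}.

(E)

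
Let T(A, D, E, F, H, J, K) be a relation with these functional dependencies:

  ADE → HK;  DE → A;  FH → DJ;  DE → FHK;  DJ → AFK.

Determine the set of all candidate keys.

{D, E}, {E, F, H}

Attribute E never appears on the right-hand side of any dependency, so E must belong to every candidate key.
{E}⁺ = {E}, which is not all of the schema, so we must add further attributes.
{D, E}⁺: DE→A adds A; DE→FHK adds F, H, K; FH→DJ adds J → {A, D, E, F, H, J, K}. Minimal: {E}⁺ = {E}; {D}⁺ = {D} — none reach the full schema.
{E, F, H}⁺: FH→DJ adds D, J; DE→FHK adds K; DJ→AFK adds A → {A, D, E, F, H, J, K}. Minimal: {F, H}⁺ = {A, D, F, H, J, K}; {E, H}⁺ = {E, H}; {E, F}⁺ = {E, F} — none reach the full schema.
Any other superkey contains one of these as a subset, so there are no further candidate keys.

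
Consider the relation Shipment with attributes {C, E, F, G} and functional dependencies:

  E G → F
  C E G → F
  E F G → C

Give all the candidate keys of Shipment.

{E, G}

Attributes E, G never appear on any right-hand side, so every candidate key must contain {E, G}.
{E, G}⁺ = {C, E, F, G}, which is all of the schema, so {E, G} is the only candidate key.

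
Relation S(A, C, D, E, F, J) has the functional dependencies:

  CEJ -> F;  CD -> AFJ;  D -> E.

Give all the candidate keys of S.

CD

{C, D}⁺: CD→AFJ adds A, F, J; D→E adds E → {A, C, D, E, F, J}. Minimal: {D}⁺ = {D, E}; {C}⁺ = {C} — none reach the full schema.
No other minimal superkey exists.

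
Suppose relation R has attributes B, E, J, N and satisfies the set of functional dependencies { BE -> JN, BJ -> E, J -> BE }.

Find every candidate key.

{J}, {B, E}

{J}⁺: J→BE adds B, E; BE→JN adds N → {B, E, J, N}.
{B, E}⁺: BE→JN adds J, N → {B, E, J, N}.
Any other superkey contains one of these as a subset, so there are no further candidate keys.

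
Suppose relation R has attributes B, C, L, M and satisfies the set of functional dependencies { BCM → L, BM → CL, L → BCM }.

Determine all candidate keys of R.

{L}⁺: L→BCM adds B, C, M → {B, C, L, M}.
{B, M}⁺: BM→CL adds C, L → {B, C, L, M}.

{L}, {B, M}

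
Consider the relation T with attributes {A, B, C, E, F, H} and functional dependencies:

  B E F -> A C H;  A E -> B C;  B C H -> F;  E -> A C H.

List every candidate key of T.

Attribute E never appears on the right-hand side of any dependency, so E must belong to every candidate key.
{E}⁺ = {A, B, C, E, F, H}, which is all of the schema, so {E} is the only candidate key.

E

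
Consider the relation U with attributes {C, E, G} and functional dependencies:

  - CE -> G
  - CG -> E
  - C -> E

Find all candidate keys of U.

(C)

{C}⁺: C→E adds E; CE→G adds G → {C, E, G}.
No other minimal superkey exists.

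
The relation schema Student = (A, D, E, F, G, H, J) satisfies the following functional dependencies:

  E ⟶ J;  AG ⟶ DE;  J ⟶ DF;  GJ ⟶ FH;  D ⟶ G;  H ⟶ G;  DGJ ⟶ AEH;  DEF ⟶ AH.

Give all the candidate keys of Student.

E, J, AD, AG, AH

{E}⁺: E→J adds J; J→DF adds D, F; D→G adds G; DGJ→AEH adds A, H → {A, D, E, F, G, H, J}.
{J}⁺: J→DF adds D, F; D→G adds G; DGJ→AEH adds A, E, H → {A, D, E, F, G, H, J}.
{A, D}⁺: D→G adds G; AG→DE adds E; E→J adds J; J→DF adds F; GJ→FH adds H → {A, D, E, F, G, H, J}. Minimal: {D}⁺ = {D, G}; {A}⁺ = {A} — none reach the full schema.
{A, G}⁺: AG→DE adds D, E; E→J adds J; J→DF adds F; GJ→FH adds H → {A, D, E, F, G, H, J}. Minimal: {G}⁺ = {G}; {A}⁺ = {A} — none reach the full schema.
{A, H}⁺: H→G adds G; AG→DE adds D, E; E→J adds J; J→DF adds F → {A, D, E, F, G, H, J}. Minimal: {H}⁺ = {G, H}; {A}⁺ = {A} — none reach the full schema.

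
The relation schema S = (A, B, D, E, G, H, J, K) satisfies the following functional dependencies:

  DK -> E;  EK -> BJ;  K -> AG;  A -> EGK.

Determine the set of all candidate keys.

{A, D, H}; {D, H, K}

{A, D, H}⁺: A→EGK adds E, G, K; EK→BJ adds B, J → {A, B, D, E, G, H, J, K}. Minimal: {D, H}⁺ = {D, H}; {A, H}⁺ = {A, B, E, G, H, J, K}; {A, D}⁺ = {A, B, D, E, G, J, K} — none reach the full schema.
{D, H, K}⁺: DK→E adds E; EK→BJ adds B, J; K→AG adds A, G → {A, B, D, E, G, H, J, K}. Minimal: {H, K}⁺ = {A, B, E, G, H, J, K}; {D, K}⁺ = {A, B, D, E, G, J, K}; {D, H}⁺ = {D, H} — none reach the full schema.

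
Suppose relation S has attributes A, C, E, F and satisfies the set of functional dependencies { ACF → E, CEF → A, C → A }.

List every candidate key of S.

{C, F}

Attributes C, F never appear on any right-hand side, so every candidate key must contain {C, F}.
{C, F}⁺ = {A, C, E, F}, which is all of the schema, so {C, F} is the only candidate key.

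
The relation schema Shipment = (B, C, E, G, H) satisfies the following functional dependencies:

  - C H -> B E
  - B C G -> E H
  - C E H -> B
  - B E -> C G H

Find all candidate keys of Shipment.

{B, E}⁺: BE→CGH adds C, G, H → {B, C, E, G, H}.
{C, H}⁺: CH→BE adds B, E; BE→CGH adds G → {B, C, E, G, H}.
{B, C, G}⁺: BCG→EH adds E, H → {B, C, E, G, H}.
Any other superkey contains one of these as a subset, so there are no further candidate keys.

{B, E}, {C, H}, {B, C, G}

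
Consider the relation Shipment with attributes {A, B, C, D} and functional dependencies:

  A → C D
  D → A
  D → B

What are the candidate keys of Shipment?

{A}⁺: A→CD adds C, D; D→B adds B → {A, B, C, D}.
{D}⁺: D→A adds A; D→B adds B; A→CD adds C → {A, B, C, D}.

{A}, {D}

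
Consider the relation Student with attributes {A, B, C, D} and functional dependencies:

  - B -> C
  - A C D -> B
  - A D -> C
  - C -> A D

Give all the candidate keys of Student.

{B}⁺: B→C adds C; C→AD adds A, D → {A, B, C, D}.
{C}⁺: C→AD adds A, D; ACD→B adds B → {A, B, C, D}.
{A, D}⁺: AD→C adds C; ACD→B adds B → {A, B, C, D}. Minimal: {D}⁺ = {D}; {A}⁺ = {A} — none reach the full schema.
Any other superkey contains one of these as a subset, so there are no further candidate keys.

{B}; {C}; {A, D}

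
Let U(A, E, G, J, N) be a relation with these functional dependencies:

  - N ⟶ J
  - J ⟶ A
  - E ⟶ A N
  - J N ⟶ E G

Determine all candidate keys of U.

{E}⁺: E→AN adds A, N; N→J adds J; JN→EG adds G → {A, E, G, J, N}.
{N}⁺: N→J adds J; J→A adds A; JN→EG adds E, G → {A, E, G, J, N}.

(E); (N)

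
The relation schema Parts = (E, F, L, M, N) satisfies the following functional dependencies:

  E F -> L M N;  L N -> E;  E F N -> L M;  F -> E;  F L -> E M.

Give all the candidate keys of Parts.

Attribute F never appears on the right-hand side of any dependency, so F must belong to every candidate key.
{F}⁺ = {E, F, L, M, N}, which is all of the schema, so {F} is the only candidate key.

{F}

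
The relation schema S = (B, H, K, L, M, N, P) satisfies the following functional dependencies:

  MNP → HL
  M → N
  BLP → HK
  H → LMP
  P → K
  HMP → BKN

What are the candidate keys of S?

{H}, {M, P}, {B, L, P}

{H}⁺: H→LMP adds L, M, P; P→K adds K; HMP→BKN adds B, N → {B, H, K, L, M, N, P}.
{M, P}⁺: M→N adds N; P→K adds K; MNP→HL adds H, L; HMP→BKN adds B → {B, H, K, L, M, N, P}. Minimal: {P}⁺ = {K, P}; {M}⁺ = {M, N} — none reach the full schema.
{B, L, P}⁺: BLP→HK adds H, K; H→LMP adds M; HMP→BKN adds N → {B, H, K, L, M, N, P}. Minimal: {L, P}⁺ = {K, L, P}; {B, P}⁺ = {B, K, P}; {B, L}⁺ = {B, L} — none reach the full schema.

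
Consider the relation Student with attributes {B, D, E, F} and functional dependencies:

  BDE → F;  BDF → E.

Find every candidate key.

(B, D, E); (B, D, F)

{B, D, E}⁺: BDE→F adds F → {B, D, E, F}.
{B, D, F}⁺: BDF→E adds E → {B, D, E, F}.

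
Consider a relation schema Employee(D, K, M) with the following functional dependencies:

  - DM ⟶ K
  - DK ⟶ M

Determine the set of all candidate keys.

{D, K}; {D, M}

Attribute D never appears on the right-hand side of any dependency, so D must belong to every candidate key.
{D}⁺ = {D}, which is not all of the schema, so we must add further attributes.
{D, K}⁺: DK→M adds M → {D, K, M}. Minimal: {K}⁺ = {K}; {D}⁺ = {D} — none reach the full schema.
{D, M}⁺: DM→K adds K → {D, K, M}. Minimal: {M}⁺ = {M}; {D}⁺ = {D} — none reach the full schema.
Any other superkey contains one of these as a subset, so there are no further candidate keys.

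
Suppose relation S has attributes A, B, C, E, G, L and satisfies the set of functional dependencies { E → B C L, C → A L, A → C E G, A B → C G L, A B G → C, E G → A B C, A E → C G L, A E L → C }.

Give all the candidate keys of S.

(A), (C), (E)

{A}⁺: A→CEG adds C, E, G; EG→ABC adds B; AE→CGL adds L → {A, B, C, E, G, L}.
{C}⁺: C→AL adds A, L; A→CEG adds E, G; EG→ABC adds B → {A, B, C, E, G, L}.
{E}⁺: E→BCL adds B, C, L; C→AL adds A; A→CEG adds G → {A, B, C, E, G, L}.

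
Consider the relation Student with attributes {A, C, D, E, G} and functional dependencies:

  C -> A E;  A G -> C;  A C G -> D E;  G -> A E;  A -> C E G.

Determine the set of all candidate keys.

A, C, G

{A}⁺: A→CEG adds C, E, G; ACG→DE adds D → {A, C, D, E, G}.
{C}⁺: C→AE adds A, E; A→CEG adds G; ACG→DE adds D → {A, C, D, E, G}.
{G}⁺: G→AE adds A, E; A→CEG adds C; ACG→DE adds D → {A, C, D, E, G}.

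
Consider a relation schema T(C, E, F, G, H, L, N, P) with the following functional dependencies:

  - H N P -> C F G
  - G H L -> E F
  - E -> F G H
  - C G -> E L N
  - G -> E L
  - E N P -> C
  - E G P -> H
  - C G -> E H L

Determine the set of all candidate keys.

CEP; CGP; ENP; GNP; HNP

{C, E, P}⁺: E→FGH adds F, G, H; CG→ELN adds L, N → {C, E, F, G, H, L, N, P}. Minimal: {E, P}⁺ = {E, F, G, H, L, P}; {C, P}⁺ = {C, P}; {C, E}⁺ = {C, E, F, G, H, L, N} — none reach the full schema.
{C, G, P}⁺: CG→ELN adds E, L, N; EGP→H adds H; HNP→CFG adds F → {C, E, F, G, H, L, N, P}. Minimal: {G, P}⁺ = {E, F, G, H, L, P}; {C, P}⁺ = {C, P}; {C, G}⁺ = {C, E, F, G, H, L, N} — none reach the full schema.
{E, N, P}⁺: E→FGH adds F, G, H; G→EL adds L; ENP→C adds C → {C, E, F, G, H, L, N, P}. Minimal: {N, P}⁺ = {N, P}; {E, P}⁺ = {E, F, G, H, L, P}; {E, N}⁺ = {E, F, G, H, L, N} — none reach the full schema.
{G, N, P}⁺: G→EL adds E, L; ENP→C adds C; EGP→H adds H; HNP→CFG adds F → {C, E, F, G, H, L, N, P}. Minimal: {N, P}⁺ = {N, P}; {G, P}⁺ = {E, F, G, H, L, P}; {G, N}⁺ = {E, F, G, H, L, N} — none reach the full schema.
{H, N, P}⁺: HNP→CFG adds C, F, G; CG→ELN adds E, L → {C, E, F, G, H, L, N, P}. Minimal: {N, P}⁺ = {N, P}; {H, P}⁺ = {H, P}; {H, N}⁺ = {H, N} — none reach the full schema.
Any other superkey contains one of these as a subset, so there are no further candidate keys.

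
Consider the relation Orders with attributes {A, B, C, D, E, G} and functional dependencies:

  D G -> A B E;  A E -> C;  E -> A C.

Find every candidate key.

{D, G}

Attributes D, G never appear on any right-hand side, so every candidate key must contain {D, G}.
{D, G}⁺ = {A, B, C, D, E, G}, which is all of the schema, so {D, G} is the only candidate key.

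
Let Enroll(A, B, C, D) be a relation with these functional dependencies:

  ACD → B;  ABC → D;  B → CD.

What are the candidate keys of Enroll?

Attribute A never appears on the right-hand side of any dependency, so A must belong to every candidate key.
{A}⁺ = {A}, which is not all of the schema, so we must add further attributes.
{A, B}⁺: B→CD adds C, D → {A, B, C, D}. Minimal: {B}⁺ = {B, C, D}; {A}⁺ = {A} — none reach the full schema.
{A, C, D}⁺: ACD→B adds B → {A, B, C, D}. Minimal: {C, D}⁺ = {C, D}; {A, D}⁺ = {A, D}; {A, C}⁺ = {A, C} — none reach the full schema.

{A, B}, {A, C, D}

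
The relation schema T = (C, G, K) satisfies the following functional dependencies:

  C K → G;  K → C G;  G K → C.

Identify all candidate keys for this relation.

{K}

Attribute K never appears on the right-hand side of any dependency, so K must belong to every candidate key.
{K}⁺ = {C, G, K}, which is all of the schema, so {K} is the only candidate key.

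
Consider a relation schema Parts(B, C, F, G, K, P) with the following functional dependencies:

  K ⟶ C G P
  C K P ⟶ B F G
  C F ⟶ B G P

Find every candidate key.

{K}

Attribute K never appears on the right-hand side of any dependency, so K must belong to every candidate key.
{K}⁺ = {B, C, F, G, K, P}, which is all of the schema, so {K} is the only candidate key.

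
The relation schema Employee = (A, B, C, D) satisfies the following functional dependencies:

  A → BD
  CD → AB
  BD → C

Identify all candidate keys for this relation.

A; BD; CD

{A}⁺: A→BD adds B, D; BD→C adds C → {A, B, C, D}.
{B, D}⁺: BD→C adds C; CD→AB adds A → {A, B, C, D}. Minimal: {D}⁺ = {D}; {B}⁺ = {B} — none reach the full schema.
{C, D}⁺: CD→AB adds A, B → {A, B, C, D}. Minimal: {D}⁺ = {D}; {C}⁺ = {C} — none reach the full schema.
Any other superkey contains one of these as a subset, so there are no further candidate keys.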